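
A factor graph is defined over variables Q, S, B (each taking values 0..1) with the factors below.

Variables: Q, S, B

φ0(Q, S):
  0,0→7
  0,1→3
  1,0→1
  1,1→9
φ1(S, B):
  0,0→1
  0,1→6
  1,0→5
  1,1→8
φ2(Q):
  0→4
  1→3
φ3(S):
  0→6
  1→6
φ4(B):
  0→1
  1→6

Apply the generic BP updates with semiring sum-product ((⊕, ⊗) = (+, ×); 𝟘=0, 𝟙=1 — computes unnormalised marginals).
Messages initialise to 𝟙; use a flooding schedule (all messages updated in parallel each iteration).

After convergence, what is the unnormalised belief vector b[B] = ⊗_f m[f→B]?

b[B] = [1356, 17928]

init: all messages = 𝟙 over 2 values
r1 m[φ0→Q] = [10, 10]
r1 m[φ0→S] = [8, 12]
r1 m[φ1→S] = [7, 13]
r1 m[φ1→B] = [6, 14]
r1 m[φ2→Q] = [4, 3]
r1 m[φ3→S] = [6, 6]
r1 m[φ4→B] = [1, 6]
r1 m[Q→φ0] = [1, 1]
r1 m[Q→φ2] = [1, 1]
r1 m[S→φ0] = [1, 1]
r1 m[S→φ1] = [1, 1]
r1 m[S→φ3] = [1, 1]
r1 m[B→φ1] = [1, 1]
r1 m[B→φ4] = [1, 1]
r2 m[φ0→Q] = [10, 10]
r2 m[φ0→S] = [8, 12]
r2 m[φ1→S] = [7, 13]
r2 m[φ1→B] = [6, 14]
r2 m[φ2→Q] = [4, 3]
r2 m[φ3→S] = [6, 6]
r2 m[φ4→B] = [1, 6]
r2 m[Q→φ0] = [4, 3]
r2 m[Q→φ2] = [10, 10]
r2 m[S→φ0] = [42, 78]
r2 m[S→φ1] = [48, 72]
r2 m[S→φ3] = [56, 156]
r2 m[B→φ1] = [1, 6]
r2 m[B→φ4] = [6, 14]
r3 m[φ0→Q] = [528, 744]
r3 m[φ0→S] = [31, 39]
r3 m[φ1→S] = [37, 53]
r3 m[φ1→B] = [408, 864]
r3 m[φ2→Q] = [4, 3]
r3 m[φ3→S] = [6, 6]
r3 m[φ4→B] = [1, 6]
r3 m[Q→φ0] = [4, 3]
r3 m[Q→φ2] = [10, 10]
r3 m[S→φ0] = [42, 78]
r3 m[S→φ1] = [48, 72]
r3 m[S→φ3] = [56, 156]
r3 m[B→φ1] = [1, 6]
r3 m[B→φ4] = [6, 14]
r4 m[φ0→Q] = [528, 744]
r4 m[φ0→S] = [31, 39]
r4 m[φ1→S] = [37, 53]
r4 m[φ1→B] = [408, 864]
r4 m[φ2→Q] = [4, 3]
r4 m[φ3→S] = [6, 6]
r4 m[φ4→B] = [1, 6]
r4 m[Q→φ0] = [4, 3]
r4 m[Q→φ2] = [528, 744]
r4 m[S→φ0] = [222, 318]
r4 m[S→φ1] = [186, 234]
r4 m[S→φ3] = [1147, 2067]
r4 m[B→φ1] = [1, 6]
r4 m[B→φ4] = [408, 864]
r5 m[φ0→Q] = [2508, 3084]
r5 m[φ0→S] = [31, 39]
r5 m[φ1→S] = [37, 53]
r5 m[φ1→B] = [1356, 2988]
r5 m[φ2→Q] = [4, 3]
r5 m[φ3→S] = [6, 6]
r5 m[φ4→B] = [1, 6]
r5 m[Q→φ0] = [4, 3]
r5 m[Q→φ2] = [528, 744]
r5 m[S→φ0] = [222, 318]
r5 m[S→φ1] = [186, 234]
r5 m[S→φ3] = [1147, 2067]
r5 m[B→φ1] = [1, 6]
r5 m[B→φ4] = [408, 864]
r6 m[φ0→Q] = [2508, 3084]
r6 m[φ0→S] = [31, 39]
r6 m[φ1→S] = [37, 53]
r6 m[φ1→B] = [1356, 2988]
r6 m[φ2→Q] = [4, 3]
r6 m[φ3→S] = [6, 6]
r6 m[φ4→B] = [1, 6]
r6 m[Q→φ0] = [4, 3]
r6 m[Q→φ2] = [2508, 3084]
r6 m[S→φ0] = [222, 318]
r6 m[S→φ1] = [186, 234]
r6 m[S→φ3] = [1147, 2067]
r6 m[B→φ1] = [1, 6]
r6 m[B→φ4] = [1356, 2988]
r7 m[φ0→Q] = [2508, 3084]
r7 m[φ0→S] = [31, 39]
r7 m[φ1→S] = [37, 53]
r7 m[φ1→B] = [1356, 2988]
r7 m[φ2→Q] = [4, 3]
r7 m[φ3→S] = [6, 6]
r7 m[φ4→B] = [1, 6]
r7 m[Q→φ0] = [4, 3]
r7 m[Q→φ2] = [2508, 3084]
r7 m[S→φ0] = [222, 318]
r7 m[S→φ1] = [186, 234]
r7 m[S→φ3] = [1147, 2067]
r7 m[B→φ1] = [1, 6]
r7 m[B→φ4] = [1356, 2988]
fixed point reached at round 7
b[B] = ⊗ incoming = [1356, 17928]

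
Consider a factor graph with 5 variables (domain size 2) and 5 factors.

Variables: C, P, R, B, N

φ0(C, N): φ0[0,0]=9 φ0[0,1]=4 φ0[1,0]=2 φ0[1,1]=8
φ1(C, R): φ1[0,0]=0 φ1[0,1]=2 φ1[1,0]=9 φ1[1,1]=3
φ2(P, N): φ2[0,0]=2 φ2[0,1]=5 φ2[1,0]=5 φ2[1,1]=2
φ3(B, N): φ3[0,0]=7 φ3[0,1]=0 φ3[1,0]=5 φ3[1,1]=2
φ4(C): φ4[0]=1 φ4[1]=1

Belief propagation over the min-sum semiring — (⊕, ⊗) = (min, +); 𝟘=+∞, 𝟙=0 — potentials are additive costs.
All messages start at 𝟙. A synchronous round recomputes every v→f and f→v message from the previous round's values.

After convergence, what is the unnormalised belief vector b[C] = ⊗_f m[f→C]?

init: all messages = 𝟙 over 2 values
r1 m[φ0→C] = [4, 2]
r1 m[φ0→N] = [2, 4]
r1 m[φ1→C] = [0, 3]
r1 m[φ1→R] = [0, 2]
r1 m[φ2→P] = [2, 2]
r1 m[φ2→N] = [2, 2]
r1 m[φ3→B] = [0, 2]
r1 m[φ3→N] = [5, 0]
r1 m[φ4→C] = [1, 1]
r1 m[C→φ0] = [0, 0]
r1 m[C→φ1] = [0, 0]
r1 m[C→φ4] = [0, 0]
r1 m[P→φ2] = [0, 0]
r1 m[R→φ1] = [0, 0]
r1 m[B→φ3] = [0, 0]
r1 m[N→φ0] = [0, 0]
r1 m[N→φ2] = [0, 0]
r1 m[N→φ3] = [0, 0]
r2 m[φ0→C] = [4, 2]
r2 m[φ0→N] = [2, 4]
r2 m[φ1→C] = [0, 3]
r2 m[φ1→R] = [0, 2]
r2 m[φ2→P] = [2, 2]
r2 m[φ2→N] = [2, 2]
r2 m[φ3→B] = [0, 2]
r2 m[φ3→N] = [5, 0]
r2 m[φ4→C] = [1, 1]
r2 m[C→φ0] = [1, 4]
r2 m[C→φ1] = [5, 3]
r2 m[C→φ4] = [4, 5]
r2 m[P→φ2] = [0, 0]
r2 m[R→φ1] = [0, 0]
r2 m[B→φ3] = [0, 0]
r2 m[N→φ0] = [7, 2]
r2 m[N→φ2] = [7, 4]
r2 m[N→φ3] = [4, 6]
r3 m[φ0→C] = [6, 9]
r3 m[φ0→N] = [6, 5]
r3 m[φ1→C] = [0, 3]
r3 m[φ1→R] = [5, 6]
r3 m[φ2→P] = [9, 6]
r3 m[φ2→N] = [2, 2]
r3 m[φ3→B] = [6, 8]
r3 m[φ3→N] = [5, 0]
r3 m[φ4→C] = [1, 1]
r3 m[C→φ0] = [1, 4]
r3 m[C→φ1] = [5, 3]
r3 m[C→φ4] = [4, 5]
r3 m[P→φ2] = [0, 0]
r3 m[R→φ1] = [0, 0]
r3 m[B→φ3] = [0, 0]
r3 m[N→φ0] = [7, 2]
r3 m[N→φ2] = [7, 4]
r3 m[N→φ3] = [4, 6]
r4 m[φ0→C] = [6, 9]
r4 m[φ0→N] = [6, 5]
r4 m[φ1→C] = [0, 3]
r4 m[φ1→R] = [5, 6]
r4 m[φ2→P] = [9, 6]
r4 m[φ2→N] = [2, 2]
r4 m[φ3→B] = [6, 8]
r4 m[φ3→N] = [5, 0]
r4 m[φ4→C] = [1, 1]
r4 m[C→φ0] = [1, 4]
r4 m[C→φ1] = [7, 10]
r4 m[C→φ4] = [6, 12]
r4 m[P→φ2] = [0, 0]
r4 m[R→φ1] = [0, 0]
r4 m[B→φ3] = [0, 0]
r4 m[N→φ0] = [7, 2]
r4 m[N→φ2] = [11, 5]
r4 m[N→φ3] = [8, 7]
r5 m[φ0→C] = [6, 9]
r5 m[φ0→N] = [6, 5]
r5 m[φ1→C] = [0, 3]
r5 m[φ1→R] = [7, 9]
r5 m[φ2→P] = [10, 7]
r5 m[φ2→N] = [2, 2]
r5 m[φ3→B] = [7, 9]
r5 m[φ3→N] = [5, 0]
r5 m[φ4→C] = [1, 1]
r5 m[C→φ0] = [1, 4]
r5 m[C→φ1] = [7, 10]
r5 m[C→φ4] = [6, 12]
r5 m[P→φ2] = [0, 0]
r5 m[R→φ1] = [0, 0]
r5 m[B→φ3] = [0, 0]
r5 m[N→φ0] = [7, 2]
r5 m[N→φ2] = [11, 5]
r5 m[N→φ3] = [8, 7]
r6 m[φ0→C] = [6, 9]
r6 m[φ0→N] = [6, 5]
r6 m[φ1→C] = [0, 3]
r6 m[φ1→R] = [7, 9]
r6 m[φ2→P] = [10, 7]
r6 m[φ2→N] = [2, 2]
r6 m[φ3→B] = [7, 9]
r6 m[φ3→N] = [5, 0]
r6 m[φ4→C] = [1, 1]
r6 m[C→φ0] = [1, 4]
r6 m[C→φ1] = [7, 10]
r6 m[C→φ4] = [6, 12]
r6 m[P→φ2] = [0, 0]
r6 m[R→φ1] = [0, 0]
r6 m[B→φ3] = [0, 0]
r6 m[N→φ0] = [7, 2]
r6 m[N→φ2] = [11, 5]
r6 m[N→φ3] = [8, 7]
fixed point reached at round 6
b[C] = ⊗ incoming = [7, 13]

b[C] = [7, 13]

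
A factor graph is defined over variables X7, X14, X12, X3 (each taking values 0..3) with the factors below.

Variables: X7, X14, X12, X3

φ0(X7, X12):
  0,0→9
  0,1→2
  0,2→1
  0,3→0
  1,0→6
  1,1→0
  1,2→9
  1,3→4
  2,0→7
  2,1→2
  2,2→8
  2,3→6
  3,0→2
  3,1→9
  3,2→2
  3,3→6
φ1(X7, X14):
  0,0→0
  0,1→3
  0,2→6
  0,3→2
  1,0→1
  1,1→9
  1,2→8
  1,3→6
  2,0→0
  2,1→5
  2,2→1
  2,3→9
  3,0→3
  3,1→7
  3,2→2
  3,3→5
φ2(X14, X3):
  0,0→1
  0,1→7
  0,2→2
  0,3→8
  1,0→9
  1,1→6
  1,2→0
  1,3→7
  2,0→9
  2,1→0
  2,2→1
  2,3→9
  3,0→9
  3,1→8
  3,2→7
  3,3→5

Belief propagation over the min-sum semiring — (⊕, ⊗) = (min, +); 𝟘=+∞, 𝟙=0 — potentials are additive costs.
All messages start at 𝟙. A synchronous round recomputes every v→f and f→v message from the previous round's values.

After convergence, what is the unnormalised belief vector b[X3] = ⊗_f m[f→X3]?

init: all messages = 𝟙 over 4 values
r1 m[φ0→X7] = [0, 0, 2, 2]
r1 m[φ0→X12] = [2, 0, 1, 0]
r1 m[φ1→X7] = [0, 1, 0, 2]
r1 m[φ1→X14] = [0, 3, 1, 2]
r1 m[φ2→X14] = [1, 0, 0, 5]
r1 m[φ2→X3] = [1, 0, 0, 5]
r1 m[X7→φ0] = [0, 0, 0, 0]
r1 m[X7→φ1] = [0, 0, 0, 0]
r1 m[X14→φ1] = [0, 0, 0, 0]
r1 m[X14→φ2] = [0, 0, 0, 0]
r1 m[X12→φ0] = [0, 0, 0, 0]
r1 m[X3→φ2] = [0, 0, 0, 0]
r2 m[φ0→X7] = [0, 0, 2, 2]
r2 m[φ0→X12] = [2, 0, 1, 0]
r2 m[φ1→X7] = [0, 1, 0, 2]
r2 m[φ1→X14] = [0, 3, 1, 2]
r2 m[φ2→X14] = [1, 0, 0, 5]
r2 m[φ2→X3] = [1, 0, 0, 5]
r2 m[X7→φ0] = [0, 1, 0, 2]
r2 m[X7→φ1] = [0, 0, 2, 2]
r2 m[X14→φ1] = [1, 0, 0, 5]
r2 m[X14→φ2] = [0, 3, 1, 2]
r2 m[X12→φ0] = [0, 0, 0, 0]
r2 m[X3→φ2] = [0, 0, 0, 0]
r3 m[φ0→X7] = [0, 0, 2, 2]
r3 m[φ0→X12] = [4, 1, 1, 0]
r3 m[φ1→X7] = [1, 2, 1, 2]
r3 m[φ1→X14] = [0, 3, 3, 2]
r3 m[φ2→X14] = [1, 0, 0, 5]
r3 m[φ2→X3] = [1, 1, 2, 7]
r3 m[X7→φ0] = [0, 1, 0, 2]
r3 m[X7→φ1] = [0, 0, 2, 2]
r3 m[X14→φ1] = [1, 0, 0, 5]
r3 m[X14→φ2] = [0, 3, 1, 2]
r3 m[X12→φ0] = [0, 0, 0, 0]
r3 m[X3→φ2] = [0, 0, 0, 0]
r4 m[φ0→X7] = [0, 0, 2, 2]
r4 m[φ0→X12] = [4, 1, 1, 0]
r4 m[φ1→X7] = [1, 2, 1, 2]
r4 m[φ1→X14] = [0, 3, 3, 2]
r4 m[φ2→X14] = [1, 0, 0, 5]
r4 m[φ2→X3] = [1, 1, 2, 7]
r4 m[X7→φ0] = [1, 2, 1, 2]
r4 m[X7→φ1] = [0, 0, 2, 2]
r4 m[X14→φ1] = [1, 0, 0, 5]
r4 m[X14→φ2] = [0, 3, 3, 2]
r4 m[X12→φ0] = [0, 0, 0, 0]
r4 m[X3→φ2] = [0, 0, 0, 0]
r5 m[φ0→X7] = [0, 0, 2, 2]
r5 m[φ0→X12] = [4, 2, 2, 1]
r5 m[φ1→X7] = [1, 2, 1, 2]
r5 m[φ1→X14] = [0, 3, 3, 2]
r5 m[φ2→X14] = [1, 0, 0, 5]
r5 m[φ2→X3] = [1, 3, 2, 7]
r5 m[X7→φ0] = [1, 2, 1, 2]
r5 m[X7→φ1] = [0, 0, 2, 2]
r5 m[X14→φ1] = [1, 0, 0, 5]
r5 m[X14→φ2] = [0, 3, 3, 2]
r5 m[X12→φ0] = [0, 0, 0, 0]
r5 m[X3→φ2] = [0, 0, 0, 0]
r6 m[φ0→X7] = [0, 0, 2, 2]
r6 m[φ0→X12] = [4, 2, 2, 1]
r6 m[φ1→X7] = [1, 2, 1, 2]
r6 m[φ1→X14] = [0, 3, 3, 2]
r6 m[φ2→X14] = [1, 0, 0, 5]
r6 m[φ2→X3] = [1, 3, 2, 7]
r6 m[X7→φ0] = [1, 2, 1, 2]
r6 m[X7→φ1] = [0, 0, 2, 2]
r6 m[X14→φ1] = [1, 0, 0, 5]
r6 m[X14→φ2] = [0, 3, 3, 2]
r6 m[X12→φ0] = [0, 0, 0, 0]
r6 m[X3→φ2] = [0, 0, 0, 0]
fixed point reached at round 6
b[X3] = ⊗ incoming = [1, 3, 2, 7]

b[X3] = [1, 3, 2, 7]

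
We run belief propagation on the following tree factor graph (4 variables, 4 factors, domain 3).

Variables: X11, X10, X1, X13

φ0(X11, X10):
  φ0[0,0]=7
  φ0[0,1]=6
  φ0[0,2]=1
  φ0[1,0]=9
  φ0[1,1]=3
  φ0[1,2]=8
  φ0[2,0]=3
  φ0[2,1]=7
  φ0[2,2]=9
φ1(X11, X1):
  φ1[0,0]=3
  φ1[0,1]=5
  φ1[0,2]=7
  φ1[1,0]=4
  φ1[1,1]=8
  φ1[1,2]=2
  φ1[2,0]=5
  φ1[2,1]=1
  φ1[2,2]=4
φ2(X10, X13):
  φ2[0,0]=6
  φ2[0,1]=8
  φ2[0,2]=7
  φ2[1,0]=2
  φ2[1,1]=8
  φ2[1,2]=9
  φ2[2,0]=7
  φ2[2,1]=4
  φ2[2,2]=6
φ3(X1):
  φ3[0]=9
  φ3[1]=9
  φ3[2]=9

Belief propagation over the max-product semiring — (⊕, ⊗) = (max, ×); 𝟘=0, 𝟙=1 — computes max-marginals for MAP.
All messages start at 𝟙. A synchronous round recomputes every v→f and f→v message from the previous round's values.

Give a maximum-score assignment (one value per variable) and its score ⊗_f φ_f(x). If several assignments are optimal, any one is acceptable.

init: all messages = 𝟙 over 3 values
r1 m[φ0→X11] = [7, 9, 9]
r1 m[φ0→X10] = [9, 7, 9]
r1 m[φ1→X11] = [7, 8, 5]
r1 m[φ1→X1] = [5, 8, 7]
r1 m[φ2→X10] = [8, 9, 7]
r1 m[φ2→X13] = [7, 8, 9]
r1 m[φ3→X1] = [9, 9, 9]
r1 m[X11→φ0] = [1, 1, 1]
r1 m[X11→φ1] = [1, 1, 1]
r1 m[X10→φ0] = [1, 1, 1]
r1 m[X10→φ2] = [1, 1, 1]
r1 m[X1→φ1] = [1, 1, 1]
r1 m[X1→φ3] = [1, 1, 1]
r1 m[X13→φ2] = [1, 1, 1]
r2 m[φ0→X11] = [7, 9, 9]
r2 m[φ0→X10] = [9, 7, 9]
r2 m[φ1→X11] = [7, 8, 5]
r2 m[φ1→X1] = [5, 8, 7]
r2 m[φ2→X10] = [8, 9, 7]
r2 m[φ2→X13] = [7, 8, 9]
r2 m[φ3→X1] = [9, 9, 9]
r2 m[X11→φ0] = [7, 8, 5]
r2 m[X11→φ1] = [7, 9, 9]
r2 m[X10→φ0] = [8, 9, 7]
r2 m[X10→φ2] = [9, 7, 9]
r2 m[X1→φ1] = [9, 9, 9]
r2 m[X1→φ3] = [5, 8, 7]
r2 m[X13→φ2] = [1, 1, 1]
r3 m[φ0→X11] = [56, 72, 63]
r3 m[φ0→X10] = [72, 42, 64]
r3 m[φ1→X11] = [63, 72, 45]
r3 m[φ1→X1] = [45, 72, 49]
r3 m[φ2→X10] = [8, 9, 7]
r3 m[φ2→X13] = [63, 72, 63]
r3 m[φ3→X1] = [9, 9, 9]
r3 m[X11→φ0] = [7, 8, 5]
r3 m[X11→φ1] = [7, 9, 9]
r3 m[X10→φ0] = [8, 9, 7]
r3 m[X10→φ2] = [9, 7, 9]
r3 m[X1→φ1] = [9, 9, 9]
r3 m[X1→φ3] = [5, 8, 7]
r3 m[X13→φ2] = [1, 1, 1]
r4 m[φ0→X11] = [56, 72, 63]
r4 m[φ0→X10] = [72, 42, 64]
r4 m[φ1→X11] = [63, 72, 45]
r4 m[φ1→X1] = [45, 72, 49]
r4 m[φ2→X10] = [8, 9, 7]
r4 m[φ2→X13] = [63, 72, 63]
r4 m[φ3→X1] = [9, 9, 9]
r4 m[X11→φ0] = [63, 72, 45]
r4 m[X11→φ1] = [56, 72, 63]
r4 m[X10→φ0] = [8, 9, 7]
r4 m[X10→φ2] = [72, 42, 64]
r4 m[X1→φ1] = [9, 9, 9]
r4 m[X1→φ3] = [45, 72, 49]
r4 m[X13→φ2] = [1, 1, 1]
r5 m[φ0→X11] = [56, 72, 63]
r5 m[φ0→X10] = [648, 378, 576]
r5 m[φ1→X11] = [63, 72, 45]
r5 m[φ1→X1] = [315, 576, 392]
r5 m[φ2→X10] = [8, 9, 7]
r5 m[φ2→X13] = [448, 576, 504]
r5 m[φ3→X1] = [9, 9, 9]
r5 m[X11→φ0] = [63, 72, 45]
r5 m[X11→φ1] = [56, 72, 63]
r5 m[X10→φ0] = [8, 9, 7]
r5 m[X10→φ2] = [72, 42, 64]
r5 m[X1→φ1] = [9, 9, 9]
r5 m[X1→φ3] = [45, 72, 49]
r5 m[X13→φ2] = [1, 1, 1]
r6 m[φ0→X11] = [56, 72, 63]
r6 m[φ0→X10] = [648, 378, 576]
r6 m[φ1→X11] = [63, 72, 45]
r6 m[φ1→X1] = [315, 576, 392]
r6 m[φ2→X10] = [8, 9, 7]
r6 m[φ2→X13] = [448, 576, 504]
r6 m[φ3→X1] = [9, 9, 9]
r6 m[X11→φ0] = [63, 72, 45]
r6 m[X11→φ1] = [56, 72, 63]
r6 m[X10→φ0] = [8, 9, 7]
r6 m[X10→φ2] = [648, 378, 576]
r6 m[X1→φ1] = [9, 9, 9]
r6 m[X1→φ3] = [315, 576, 392]
r6 m[X13→φ2] = [1, 1, 1]
r7 m[φ0→X11] = [56, 72, 63]
r7 m[φ0→X10] = [648, 378, 576]
r7 m[φ1→X11] = [63, 72, 45]
r7 m[φ1→X1] = [315, 576, 392]
r7 m[φ2→X10] = [8, 9, 7]
r7 m[φ2→X13] = [4032, 5184, 4536]
r7 m[φ3→X1] = [9, 9, 9]
r7 m[X11→φ0] = [63, 72, 45]
r7 m[X11→φ1] = [56, 72, 63]
r7 m[X10→φ0] = [8, 9, 7]
r7 m[X10→φ2] = [648, 378, 576]
r7 m[X1→φ1] = [9, 9, 9]
r7 m[X1→φ3] = [315, 576, 392]
r7 m[X13→φ2] = [1, 1, 1]
r8 m[φ0→X11] = [56, 72, 63]
r8 m[φ0→X10] = [648, 378, 576]
r8 m[φ1→X11] = [63, 72, 45]
r8 m[φ1→X1] = [315, 576, 392]
r8 m[φ2→X10] = [8, 9, 7]
r8 m[φ2→X13] = [4032, 5184, 4536]
r8 m[φ3→X1] = [9, 9, 9]
r8 m[X11→φ0] = [63, 72, 45]
r8 m[X11→φ1] = [56, 72, 63]
r8 m[X10→φ0] = [8, 9, 7]
r8 m[X10→φ2] = [648, 378, 576]
r8 m[X1→φ1] = [9, 9, 9]
r8 m[X1→φ3] = [315, 576, 392]
r8 m[X13→φ2] = [1, 1, 1]
fixed point reached at round 8
traceback from X11: (X11=1, X10=0, X1=1, X13=1), score=5184

assignment: (X11=1, X10=0, X1=1, X13=1); score = 5184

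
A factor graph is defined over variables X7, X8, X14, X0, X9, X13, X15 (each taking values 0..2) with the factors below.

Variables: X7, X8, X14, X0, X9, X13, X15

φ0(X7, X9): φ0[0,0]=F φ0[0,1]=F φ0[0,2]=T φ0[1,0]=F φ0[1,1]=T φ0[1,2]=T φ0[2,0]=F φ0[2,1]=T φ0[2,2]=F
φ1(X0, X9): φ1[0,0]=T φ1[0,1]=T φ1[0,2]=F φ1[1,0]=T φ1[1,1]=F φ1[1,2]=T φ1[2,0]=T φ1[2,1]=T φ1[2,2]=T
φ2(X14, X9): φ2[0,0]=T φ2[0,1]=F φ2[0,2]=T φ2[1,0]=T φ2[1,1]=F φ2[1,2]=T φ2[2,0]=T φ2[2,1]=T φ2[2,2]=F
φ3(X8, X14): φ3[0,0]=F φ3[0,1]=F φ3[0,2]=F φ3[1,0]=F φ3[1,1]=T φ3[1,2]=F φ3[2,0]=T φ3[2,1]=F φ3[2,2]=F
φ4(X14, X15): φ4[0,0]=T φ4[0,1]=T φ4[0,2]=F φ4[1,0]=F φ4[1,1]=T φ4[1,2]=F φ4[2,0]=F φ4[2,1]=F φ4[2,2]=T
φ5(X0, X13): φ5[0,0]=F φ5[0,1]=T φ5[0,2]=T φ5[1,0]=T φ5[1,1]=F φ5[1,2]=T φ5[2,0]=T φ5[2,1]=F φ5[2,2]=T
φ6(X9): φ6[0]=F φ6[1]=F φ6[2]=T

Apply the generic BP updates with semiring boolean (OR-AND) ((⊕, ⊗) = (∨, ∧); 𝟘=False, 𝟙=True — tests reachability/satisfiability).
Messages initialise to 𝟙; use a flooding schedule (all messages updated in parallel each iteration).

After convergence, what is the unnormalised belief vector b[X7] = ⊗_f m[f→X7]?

b[X7] = [T, T, F]

init: all messages = 𝟙 over 3 values
r1 m[φ0→X7] = [T, T, T]
r1 m[φ0→X9] = [F, T, T]
r1 m[φ1→X0] = [T, T, T]
r1 m[φ1→X9] = [T, T, T]
r1 m[φ2→X14] = [T, T, T]
r1 m[φ2→X9] = [T, T, T]
r1 m[φ3→X8] = [F, T, T]
r1 m[φ3→X14] = [T, T, F]
r1 m[φ4→X14] = [T, T, T]
r1 m[φ4→X15] = [T, T, T]
r1 m[φ5→X0] = [T, T, T]
r1 m[φ5→X13] = [T, T, T]
r1 m[φ6→X9] = [F, F, T]
r1 m[X7→φ0] = [T, T, T]
r1 m[X8→φ3] = [T, T, T]
r1 m[X14→φ2] = [T, T, T]
r1 m[X14→φ3] = [T, T, T]
r1 m[X14→φ4] = [T, T, T]
r1 m[X0→φ1] = [T, T, T]
r1 m[X0→φ5] = [T, T, T]
r1 m[X9→φ0] = [T, T, T]
r1 m[X9→φ1] = [T, T, T]
r1 m[X9→φ2] = [T, T, T]
r1 m[X9→φ6] = [T, T, T]
r1 m[X13→φ5] = [T, T, T]
r1 m[X15→φ4] = [T, T, T]
r2 m[φ0→X7] = [T, T, T]
r2 m[φ0→X9] = [F, T, T]
r2 m[φ1→X0] = [T, T, T]
r2 m[φ1→X9] = [T, T, T]
r2 m[φ2→X14] = [T, T, T]
r2 m[φ2→X9] = [T, T, T]
r2 m[φ3→X8] = [F, T, T]
r2 m[φ3→X14] = [T, T, F]
r2 m[φ4→X14] = [T, T, T]
r2 m[φ4→X15] = [T, T, T]
r2 m[φ5→X0] = [T, T, T]
r2 m[φ5→X13] = [T, T, T]
r2 m[φ6→X9] = [F, F, T]
r2 m[X7→φ0] = [T, T, T]
r2 m[X8→φ3] = [T, T, T]
r2 m[X14→φ2] = [T, T, F]
r2 m[X14→φ3] = [T, T, T]
r2 m[X14→φ4] = [T, T, F]
r2 m[X0→φ1] = [T, T, T]
r2 m[X0→φ5] = [T, T, T]
r2 m[X9→φ0] = [F, F, T]
r2 m[X9→φ1] = [F, F, T]
r2 m[X9→φ2] = [F, F, T]
r2 m[X9→φ6] = [F, T, T]
r2 m[X13→φ5] = [T, T, T]
r2 m[X15→φ4] = [T, T, T]
r3 m[φ0→X7] = [T, T, F]
r3 m[φ0→X9] = [F, T, T]
r3 m[φ1→X0] = [F, T, T]
r3 m[φ1→X9] = [T, T, T]
r3 m[φ2→X14] = [T, T, F]
r3 m[φ2→X9] = [T, F, T]
r3 m[φ3→X8] = [F, T, T]
r3 m[φ3→X14] = [T, T, F]
r3 m[φ4→X14] = [T, T, T]
r3 m[φ4→X15] = [T, T, F]
r3 m[φ5→X0] = [T, T, T]
r3 m[φ5→X13] = [T, T, T]
r3 m[φ6→X9] = [F, F, T]
r3 m[X7→φ0] = [T, T, T]
r3 m[X8→φ3] = [T, T, T]
r3 m[X14→φ2] = [T, T, F]
r3 m[X14→φ3] = [T, T, T]
r3 m[X14→φ4] = [T, T, F]
r3 m[X0→φ1] = [T, T, T]
r3 m[X0→φ5] = [T, T, T]
r3 m[X9→φ0] = [F, F, T]
r3 m[X9→φ1] = [F, F, T]
r3 m[X9→φ2] = [F, F, T]
r3 m[X9→φ6] = [F, T, T]
r3 m[X13→φ5] = [T, T, T]
r3 m[X15→φ4] = [T, T, T]
r4 m[φ0→X7] = [T, T, F]
r4 m[φ0→X9] = [F, T, T]
r4 m[φ1→X0] = [F, T, T]
r4 m[φ1→X9] = [T, T, T]
r4 m[φ2→X14] = [T, T, F]
r4 m[φ2→X9] = [T, F, T]
r4 m[φ3→X8] = [F, T, T]
r4 m[φ3→X14] = [T, T, F]
r4 m[φ4→X14] = [T, T, T]
r4 m[φ4→X15] = [T, T, F]
r4 m[φ5→X0] = [T, T, T]
r4 m[φ5→X13] = [T, T, T]
r4 m[φ6→X9] = [F, F, T]
r4 m[X7→φ0] = [T, T, T]
r4 m[X8→φ3] = [T, T, T]
r4 m[X14→φ2] = [T, T, F]
r4 m[X14→φ3] = [T, T, F]
r4 m[X14→φ4] = [T, T, F]
r4 m[X0→φ1] = [T, T, T]
r4 m[X0→φ5] = [F, T, T]
r4 m[X9→φ0] = [F, F, T]
r4 m[X9→φ1] = [F, F, T]
r4 m[X9→φ2] = [F, F, T]
r4 m[X9→φ6] = [F, F, T]
r4 m[X13→φ5] = [T, T, T]
r4 m[X15→φ4] = [T, T, T]
r5 m[φ0→X7] = [T, T, F]
r5 m[φ0→X9] = [F, T, T]
r5 m[φ1→X0] = [F, T, T]
r5 m[φ1→X9] = [T, T, T]
r5 m[φ2→X14] = [T, T, F]
r5 m[φ2→X9] = [T, F, T]
r5 m[φ3→X8] = [F, T, T]
r5 m[φ3→X14] = [T, T, F]
r5 m[φ4→X14] = [T, T, T]
r5 m[φ4→X15] = [T, T, F]
r5 m[φ5→X0] = [T, T, T]
r5 m[φ5→X13] = [T, F, T]
r5 m[φ6→X9] = [F, F, T]
r5 m[X7→φ0] = [T, T, T]
r5 m[X8→φ3] = [T, T, T]
r5 m[X14→φ2] = [T, T, F]
r5 m[X14→φ3] = [T, T, F]
r5 m[X14→φ4] = [T, T, F]
r5 m[X0→φ1] = [T, T, T]
r5 m[X0→φ5] = [F, T, T]
r5 m[X9→φ0] = [F, F, T]
r5 m[X9→φ1] = [F, F, T]
r5 m[X9→φ2] = [F, F, T]
r5 m[X9→φ6] = [F, F, T]
r5 m[X13→φ5] = [T, T, T]
r5 m[X15→φ4] = [T, T, T]
r6 m[φ0→X7] = [T, T, F]
r6 m[φ0→X9] = [F, T, T]
r6 m[φ1→X0] = [F, T, T]
r6 m[φ1→X9] = [T, T, T]
r6 m[φ2→X14] = [T, T, F]
r6 m[φ2→X9] = [T, F, T]
r6 m[φ3→X8] = [F, T, T]
r6 m[φ3→X14] = [T, T, F]
r6 m[φ4→X14] = [T, T, T]
r6 m[φ4→X15] = [T, T, F]
r6 m[φ5→X0] = [T, T, T]
r6 m[φ5→X13] = [T, F, T]
r6 m[φ6→X9] = [F, F, T]
r6 m[X7→φ0] = [T, T, T]
r6 m[X8→φ3] = [T, T, T]
r6 m[X14→φ2] = [T, T, F]
r6 m[X14→φ3] = [T, T, F]
r6 m[X14→φ4] = [T, T, F]
r6 m[X0→φ1] = [T, T, T]
r6 m[X0→φ5] = [F, T, T]
r6 m[X9→φ0] = [F, F, T]
r6 m[X9→φ1] = [F, F, T]
r6 m[X9→φ2] = [F, F, T]
r6 m[X9→φ6] = [F, F, T]
r6 m[X13→φ5] = [T, T, T]
r6 m[X15→φ4] = [T, T, T]
fixed point reached at round 6
b[X7] = ⊗ incoming = [T, T, F]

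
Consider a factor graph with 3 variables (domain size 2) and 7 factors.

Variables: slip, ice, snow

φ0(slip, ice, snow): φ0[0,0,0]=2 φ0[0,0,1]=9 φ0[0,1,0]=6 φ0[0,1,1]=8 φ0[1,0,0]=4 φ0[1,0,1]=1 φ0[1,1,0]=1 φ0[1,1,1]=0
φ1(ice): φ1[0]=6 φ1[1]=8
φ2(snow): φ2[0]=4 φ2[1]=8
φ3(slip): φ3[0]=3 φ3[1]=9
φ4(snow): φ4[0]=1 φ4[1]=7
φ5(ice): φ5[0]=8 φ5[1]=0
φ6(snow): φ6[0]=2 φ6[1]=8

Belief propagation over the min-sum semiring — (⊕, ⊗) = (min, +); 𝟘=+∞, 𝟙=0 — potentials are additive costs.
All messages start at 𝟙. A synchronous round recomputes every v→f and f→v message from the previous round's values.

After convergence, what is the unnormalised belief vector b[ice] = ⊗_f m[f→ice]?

b[ice] = [26, 24]

init: all messages = 𝟙 over 2 values
r1 m[φ0→slip] = [2, 0]
r1 m[φ0→ice] = [1, 0]
r1 m[φ0→snow] = [1, 0]
r1 m[φ1→ice] = [6, 8]
r1 m[φ2→snow] = [4, 8]
r1 m[φ3→slip] = [3, 9]
r1 m[φ4→snow] = [1, 7]
r1 m[φ5→ice] = [8, 0]
r1 m[φ6→snow] = [2, 8]
r1 m[slip→φ0] = [0, 0]
r1 m[slip→φ3] = [0, 0]
r1 m[ice→φ0] = [0, 0]
r1 m[ice→φ1] = [0, 0]
r1 m[ice→φ5] = [0, 0]
r1 m[snow→φ0] = [0, 0]
r1 m[snow→φ2] = [0, 0]
r1 m[snow→φ4] = [0, 0]
r1 m[snow→φ6] = [0, 0]
r2 m[φ0→slip] = [2, 0]
r2 m[φ0→ice] = [1, 0]
r2 m[φ0→snow] = [1, 0]
r2 m[φ1→ice] = [6, 8]
r2 m[φ2→snow] = [4, 8]
r2 m[φ3→slip] = [3, 9]
r2 m[φ4→snow] = [1, 7]
r2 m[φ5→ice] = [8, 0]
r2 m[φ6→snow] = [2, 8]
r2 m[slip→φ0] = [3, 9]
r2 m[slip→φ3] = [2, 0]
r2 m[ice→φ0] = [14, 8]
r2 m[ice→φ1] = [9, 0]
r2 m[ice→φ5] = [7, 8]
r2 m[snow→φ0] = [7, 23]
r2 m[snow→φ2] = [4, 15]
r2 m[snow→φ4] = [7, 16]
r2 m[snow→φ6] = [6, 15]
r3 m[φ0→slip] = [21, 16]
r3 m[φ0→ice] = [12, 16]
r3 m[φ0→snow] = [17, 17]
r3 m[φ1→ice] = [6, 8]
r3 m[φ2→snow] = [4, 8]
r3 m[φ3→slip] = [3, 9]
r3 m[φ4→snow] = [1, 7]
r3 m[φ5→ice] = [8, 0]
r3 m[φ6→snow] = [2, 8]
r3 m[slip→φ0] = [3, 9]
r3 m[slip→φ3] = [2, 0]
r3 m[ice→φ0] = [14, 8]
r3 m[ice→φ1] = [9, 0]
r3 m[ice→φ5] = [7, 8]
r3 m[snow→φ0] = [7, 23]
r3 m[snow→φ2] = [4, 15]
r3 m[snow→φ4] = [7, 16]
r3 m[snow→φ6] = [6, 15]
r4 m[φ0→slip] = [21, 16]
r4 m[φ0→ice] = [12, 16]
r4 m[φ0→snow] = [17, 17]
r4 m[φ1→ice] = [6, 8]
r4 m[φ2→snow] = [4, 8]
r4 m[φ3→slip] = [3, 9]
r4 m[φ4→snow] = [1, 7]
r4 m[φ5→ice] = [8, 0]
r4 m[φ6→snow] = [2, 8]
r4 m[slip→φ0] = [3, 9]
r4 m[slip→φ3] = [21, 16]
r4 m[ice→φ0] = [14, 8]
r4 m[ice→φ1] = [20, 16]
r4 m[ice→φ5] = [18, 24]
r4 m[snow→φ0] = [7, 23]
r4 m[snow→φ2] = [20, 32]
r4 m[snow→φ4] = [23, 33]
r4 m[snow→φ6] = [22, 32]
r5 m[φ0→slip] = [21, 16]
r5 m[φ0→ice] = [12, 16]
r5 m[φ0→snow] = [17, 17]
r5 m[φ1→ice] = [6, 8]
r5 m[φ2→snow] = [4, 8]
r5 m[φ3→slip] = [3, 9]
r5 m[φ4→snow] = [1, 7]
r5 m[φ5→ice] = [8, 0]
r5 m[φ6→snow] = [2, 8]
r5 m[slip→φ0] = [3, 9]
r5 m[slip→φ3] = [21, 16]
r5 m[ice→φ0] = [14, 8]
r5 m[ice→φ1] = [20, 16]
r5 m[ice→φ5] = [18, 24]
r5 m[snow→φ0] = [7, 23]
r5 m[snow→φ2] = [20, 32]
r5 m[snow→φ4] = [23, 33]
r5 m[snow→φ6] = [22, 32]
fixed point reached at round 5
b[ice] = ⊗ incoming = [26, 24]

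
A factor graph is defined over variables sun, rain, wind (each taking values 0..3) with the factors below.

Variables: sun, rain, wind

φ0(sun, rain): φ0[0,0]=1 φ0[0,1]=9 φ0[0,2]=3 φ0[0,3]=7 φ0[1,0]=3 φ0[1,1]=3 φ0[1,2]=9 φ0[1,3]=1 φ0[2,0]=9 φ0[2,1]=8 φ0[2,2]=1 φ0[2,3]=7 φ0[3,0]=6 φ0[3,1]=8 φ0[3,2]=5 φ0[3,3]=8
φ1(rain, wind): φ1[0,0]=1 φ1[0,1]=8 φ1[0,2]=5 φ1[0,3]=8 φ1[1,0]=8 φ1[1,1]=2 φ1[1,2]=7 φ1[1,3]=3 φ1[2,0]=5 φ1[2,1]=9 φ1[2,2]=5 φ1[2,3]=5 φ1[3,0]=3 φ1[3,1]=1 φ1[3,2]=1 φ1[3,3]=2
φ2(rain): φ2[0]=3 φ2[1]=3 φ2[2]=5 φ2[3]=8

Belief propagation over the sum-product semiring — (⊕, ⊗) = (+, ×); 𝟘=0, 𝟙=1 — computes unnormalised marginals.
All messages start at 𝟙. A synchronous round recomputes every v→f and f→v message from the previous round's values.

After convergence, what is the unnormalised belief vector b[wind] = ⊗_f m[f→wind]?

b[wind] = [1731, 1618, 1507, 1526]

init: all messages = 𝟙 over 4 values
r1 m[φ0→sun] = [20, 16, 25, 27]
r1 m[φ0→rain] = [19, 28, 18, 23]
r1 m[φ1→rain] = [22, 20, 24, 7]
r1 m[φ1→wind] = [17, 20, 18, 18]
r1 m[φ2→rain] = [3, 3, 5, 8]
r1 m[sun→φ0] = [1, 1, 1, 1]
r1 m[rain→φ0] = [1, 1, 1, 1]
r1 m[rain→φ1] = [1, 1, 1, 1]
r1 m[rain→φ2] = [1, 1, 1, 1]
r1 m[wind→φ1] = [1, 1, 1, 1]
r2 m[φ0→sun] = [20, 16, 25, 27]
r2 m[φ0→rain] = [19, 28, 18, 23]
r2 m[φ1→rain] = [22, 20, 24, 7]
r2 m[φ1→wind] = [17, 20, 18, 18]
r2 m[φ2→rain] = [3, 3, 5, 8]
r2 m[sun→φ0] = [1, 1, 1, 1]
r2 m[rain→φ0] = [66, 60, 120, 56]
r2 m[rain→φ1] = [57, 84, 90, 184]
r2 m[rain→φ2] = [418, 560, 432, 161]
r2 m[wind→φ1] = [1, 1, 1, 1]
r3 m[φ0→sun] = [1358, 1514, 1586, 1924]
r3 m[φ0→rain] = [19, 28, 18, 23]
r3 m[φ1→rain] = [22, 20, 24, 7]
r3 m[φ1→wind] = [1731, 1618, 1507, 1526]
r3 m[φ2→rain] = [3, 3, 5, 8]
r3 m[sun→φ0] = [1, 1, 1, 1]
r3 m[rain→φ0] = [66, 60, 120, 56]
r3 m[rain→φ1] = [57, 84, 90, 184]
r3 m[rain→φ2] = [418, 560, 432, 161]
r3 m[wind→φ1] = [1, 1, 1, 1]
r4 m[φ0→sun] = [1358, 1514, 1586, 1924]
r4 m[φ0→rain] = [19, 28, 18, 23]
r4 m[φ1→rain] = [22, 20, 24, 7]
r4 m[φ1→wind] = [1731, 1618, 1507, 1526]
r4 m[φ2→rain] = [3, 3, 5, 8]
r4 m[sun→φ0] = [1, 1, 1, 1]
r4 m[rain→φ0] = [66, 60, 120, 56]
r4 m[rain→φ1] = [57, 84, 90, 184]
r4 m[rain→φ2] = [418, 560, 432, 161]
r4 m[wind→φ1] = [1, 1, 1, 1]
fixed point reached at round 4
b[wind] = ⊗ incoming = [1731, 1618, 1507, 1526]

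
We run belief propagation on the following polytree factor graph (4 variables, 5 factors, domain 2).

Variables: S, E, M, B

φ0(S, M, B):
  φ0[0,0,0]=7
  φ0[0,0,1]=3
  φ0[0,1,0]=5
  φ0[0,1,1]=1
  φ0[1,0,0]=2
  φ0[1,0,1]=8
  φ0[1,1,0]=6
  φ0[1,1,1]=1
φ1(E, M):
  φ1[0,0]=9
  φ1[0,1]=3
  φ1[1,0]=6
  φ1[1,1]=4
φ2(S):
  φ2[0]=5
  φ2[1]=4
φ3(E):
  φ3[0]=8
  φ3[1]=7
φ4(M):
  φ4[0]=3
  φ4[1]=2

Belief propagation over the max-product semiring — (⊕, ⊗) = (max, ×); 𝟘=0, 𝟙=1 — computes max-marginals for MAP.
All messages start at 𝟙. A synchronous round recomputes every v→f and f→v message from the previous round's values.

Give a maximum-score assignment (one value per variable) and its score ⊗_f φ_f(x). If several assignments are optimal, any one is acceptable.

init: all messages = 𝟙 over 2 values
r1 m[φ0→S] = [7, 8]
r1 m[φ0→M] = [8, 6]
r1 m[φ0→B] = [7, 8]
r1 m[φ1→E] = [9, 6]
r1 m[φ1→M] = [9, 4]
r1 m[φ2→S] = [5, 4]
r1 m[φ3→E] = [8, 7]
r1 m[φ4→M] = [3, 2]
r1 m[S→φ0] = [1, 1]
r1 m[S→φ2] = [1, 1]
r1 m[E→φ1] = [1, 1]
r1 m[E→φ3] = [1, 1]
r1 m[M→φ0] = [1, 1]
r1 m[M→φ1] = [1, 1]
r1 m[M→φ4] = [1, 1]
r1 m[B→φ0] = [1, 1]
r2 m[φ0→S] = [7, 8]
r2 m[φ0→M] = [8, 6]
r2 m[φ0→B] = [7, 8]
r2 m[φ1→E] = [9, 6]
r2 m[φ1→M] = [9, 4]
r2 m[φ2→S] = [5, 4]
r2 m[φ3→E] = [8, 7]
r2 m[φ4→M] = [3, 2]
r2 m[S→φ0] = [5, 4]
r2 m[S→φ2] = [7, 8]
r2 m[E→φ1] = [8, 7]
r2 m[E→φ3] = [9, 6]
r2 m[M→φ0] = [27, 8]
r2 m[M→φ1] = [24, 12]
r2 m[M→φ4] = [72, 24]
r2 m[B→φ0] = [1, 1]
r3 m[φ0→S] = [189, 216]
r3 m[φ0→M] = [35, 25]
r3 m[φ0→B] = [945, 864]
r3 m[φ1→E] = [216, 144]
r3 m[φ1→M] = [72, 28]
r3 m[φ2→S] = [5, 4]
r3 m[φ3→E] = [8, 7]
r3 m[φ4→M] = [3, 2]
r3 m[S→φ0] = [5, 4]
r3 m[S→φ2] = [7, 8]
r3 m[E→φ1] = [8, 7]
r3 m[E→φ3] = [9, 6]
r3 m[M→φ0] = [27, 8]
r3 m[M→φ1] = [24, 12]
r3 m[M→φ4] = [72, 24]
r3 m[B→φ0] = [1, 1]
r4 m[φ0→S] = [189, 216]
r4 m[φ0→M] = [35, 25]
r4 m[φ0→B] = [945, 864]
r4 m[φ1→E] = [216, 144]
r4 m[φ1→M] = [72, 28]
r4 m[φ2→S] = [5, 4]
r4 m[φ3→E] = [8, 7]
r4 m[φ4→M] = [3, 2]
r4 m[S→φ0] = [5, 4]
r4 m[S→φ2] = [189, 216]
r4 m[E→φ1] = [8, 7]
r4 m[E→φ3] = [216, 144]
r4 m[M→φ0] = [216, 56]
r4 m[M→φ1] = [105, 50]
r4 m[M→φ4] = [2520, 700]
r4 m[B→φ0] = [1, 1]
r5 m[φ0→S] = [1512, 1728]
r5 m[φ0→M] = [35, 25]
r5 m[φ0→B] = [7560, 6912]
r5 m[φ1→E] = [945, 630]
r5 m[φ1→M] = [72, 28]
r5 m[φ2→S] = [5, 4]
r5 m[φ3→E] = [8, 7]
r5 m[φ4→M] = [3, 2]
r5 m[S→φ0] = [5, 4]
r5 m[S→φ2] = [189, 216]
r5 m[E→φ1] = [8, 7]
r5 m[E→φ3] = [216, 144]
r5 m[M→φ0] = [216, 56]
r5 m[M→φ1] = [105, 50]
r5 m[M→φ4] = [2520, 700]
r5 m[B→φ0] = [1, 1]
r6 m[φ0→S] = [1512, 1728]
r6 m[φ0→M] = [35, 25]
r6 m[φ0→B] = [7560, 6912]
r6 m[φ1→E] = [945, 630]
r6 m[φ1→M] = [72, 28]
r6 m[φ2→S] = [5, 4]
r6 m[φ3→E] = [8, 7]
r6 m[φ4→M] = [3, 2]
r6 m[S→φ0] = [5, 4]
r6 m[S→φ2] = [1512, 1728]
r6 m[E→φ1] = [8, 7]
r6 m[E→φ3] = [945, 630]
r6 m[M→φ0] = [216, 56]
r6 m[M→φ1] = [105, 50]
r6 m[M→φ4] = [2520, 700]
r6 m[B→φ0] = [1, 1]
r7 m[φ0→S] = [1512, 1728]
r7 m[φ0→M] = [35, 25]
r7 m[φ0→B] = [7560, 6912]
r7 m[φ1→E] = [945, 630]
r7 m[φ1→M] = [72, 28]
r7 m[φ2→S] = [5, 4]
r7 m[φ3→E] = [8, 7]
r7 m[φ4→M] = [3, 2]
r7 m[S→φ0] = [5, 4]
r7 m[S→φ2] = [1512, 1728]
r7 m[E→φ1] = [8, 7]
r7 m[E→φ3] = [945, 630]
r7 m[M→φ0] = [216, 56]
r7 m[M→φ1] = [105, 50]
r7 m[M→φ4] = [2520, 700]
r7 m[B→φ0] = [1, 1]
fixed point reached at round 7
traceback from S: (S=0, E=0, M=0, B=0), score=7560

assignment: (S=0, E=0, M=0, B=0); score = 7560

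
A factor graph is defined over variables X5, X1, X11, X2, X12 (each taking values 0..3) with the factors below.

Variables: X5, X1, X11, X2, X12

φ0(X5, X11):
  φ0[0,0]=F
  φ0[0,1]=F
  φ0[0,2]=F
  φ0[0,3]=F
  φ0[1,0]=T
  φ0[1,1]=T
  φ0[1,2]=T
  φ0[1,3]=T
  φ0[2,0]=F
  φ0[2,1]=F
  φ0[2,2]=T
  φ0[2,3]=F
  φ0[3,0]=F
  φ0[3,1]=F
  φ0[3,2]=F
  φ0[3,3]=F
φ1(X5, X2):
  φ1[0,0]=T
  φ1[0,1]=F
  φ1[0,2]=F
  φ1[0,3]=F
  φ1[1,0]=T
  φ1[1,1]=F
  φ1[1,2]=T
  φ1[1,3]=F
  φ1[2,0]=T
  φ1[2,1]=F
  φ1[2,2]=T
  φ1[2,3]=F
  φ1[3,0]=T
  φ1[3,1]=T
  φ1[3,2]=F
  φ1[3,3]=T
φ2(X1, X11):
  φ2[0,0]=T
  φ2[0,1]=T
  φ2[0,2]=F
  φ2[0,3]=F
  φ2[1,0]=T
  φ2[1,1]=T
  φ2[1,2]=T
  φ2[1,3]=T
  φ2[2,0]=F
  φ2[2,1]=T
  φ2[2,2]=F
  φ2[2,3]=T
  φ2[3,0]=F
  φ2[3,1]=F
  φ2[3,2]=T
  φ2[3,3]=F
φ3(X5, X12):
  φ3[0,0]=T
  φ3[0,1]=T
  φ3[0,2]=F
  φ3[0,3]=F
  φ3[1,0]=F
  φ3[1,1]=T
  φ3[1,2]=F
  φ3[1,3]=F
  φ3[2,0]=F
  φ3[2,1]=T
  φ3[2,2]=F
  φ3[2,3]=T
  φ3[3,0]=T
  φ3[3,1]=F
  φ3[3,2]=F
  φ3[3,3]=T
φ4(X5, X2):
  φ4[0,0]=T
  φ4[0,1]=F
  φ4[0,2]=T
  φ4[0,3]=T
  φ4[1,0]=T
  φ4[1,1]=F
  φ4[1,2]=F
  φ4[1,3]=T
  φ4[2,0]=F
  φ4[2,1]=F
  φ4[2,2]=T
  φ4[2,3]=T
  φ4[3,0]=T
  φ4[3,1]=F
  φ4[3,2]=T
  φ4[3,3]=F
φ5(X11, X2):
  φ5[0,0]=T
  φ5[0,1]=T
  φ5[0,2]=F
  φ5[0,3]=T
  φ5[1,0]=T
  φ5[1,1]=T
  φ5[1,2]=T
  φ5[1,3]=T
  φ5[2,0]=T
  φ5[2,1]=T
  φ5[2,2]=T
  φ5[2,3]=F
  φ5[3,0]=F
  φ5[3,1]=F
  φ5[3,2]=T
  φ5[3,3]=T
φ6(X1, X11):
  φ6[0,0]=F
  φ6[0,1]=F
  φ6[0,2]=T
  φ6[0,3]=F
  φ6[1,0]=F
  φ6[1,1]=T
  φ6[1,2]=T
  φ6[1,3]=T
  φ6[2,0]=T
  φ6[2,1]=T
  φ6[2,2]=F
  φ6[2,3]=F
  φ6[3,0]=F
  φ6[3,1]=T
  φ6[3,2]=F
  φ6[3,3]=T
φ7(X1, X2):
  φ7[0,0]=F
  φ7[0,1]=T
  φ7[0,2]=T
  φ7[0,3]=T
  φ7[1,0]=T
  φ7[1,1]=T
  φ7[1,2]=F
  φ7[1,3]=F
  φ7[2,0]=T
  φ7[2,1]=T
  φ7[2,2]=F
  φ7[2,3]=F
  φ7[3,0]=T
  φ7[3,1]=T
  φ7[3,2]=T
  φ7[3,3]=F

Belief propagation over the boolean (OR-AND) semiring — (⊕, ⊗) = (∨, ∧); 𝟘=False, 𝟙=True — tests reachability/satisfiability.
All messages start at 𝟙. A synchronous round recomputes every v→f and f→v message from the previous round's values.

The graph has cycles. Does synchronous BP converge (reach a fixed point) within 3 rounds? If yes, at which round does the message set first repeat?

init: all messages = 𝟙 over 4 values
r1 m[φ0→X5] = [F, T, T, F]
r1 m[φ0→X11] = [T, T, T, T]
r1 m[φ1→X5] = [T, T, T, T]
r1 m[φ1→X2] = [T, T, T, T]
r1 m[φ2→X1] = [T, T, T, T]
r1 m[φ2→X11] = [T, T, T, T]
r1 m[φ3→X5] = [T, T, T, T]
r1 m[φ3→X12] = [T, T, F, T]
r1 m[φ4→X5] = [T, T, T, T]
r1 m[φ4→X2] = [T, F, T, T]
r1 m[φ5→X11] = [T, T, T, T]
r1 m[φ5→X2] = [T, T, T, T]
r1 m[φ6→X1] = [T, T, T, T]
r1 m[φ6→X11] = [T, T, T, T]
r1 m[φ7→X1] = [T, T, T, T]
r1 m[φ7→X2] = [T, T, T, T]
r1 m[X5→φ0] = [T, T, T, T]
r1 m[X5→φ1] = [T, T, T, T]
r1 m[X5→φ3] = [T, T, T, T]
r1 m[X5→φ4] = [T, T, T, T]
r1 m[X1→φ2] = [T, T, T, T]
r1 m[X1→φ6] = [T, T, T, T]
r1 m[X1→φ7] = [T, T, T, T]
r1 m[X11→φ0] = [T, T, T, T]
r1 m[X11→φ2] = [T, T, T, T]
r1 m[X11→φ5] = [T, T, T, T]
r1 m[X11→φ6] = [T, T, T, T]
r1 m[X2→φ1] = [T, T, T, T]
r1 m[X2→φ4] = [T, T, T, T]
r1 m[X2→φ5] = [T, T, T, T]
r1 m[X2→φ7] = [T, T, T, T]
r1 m[X12→φ3] = [T, T, T, T]
r2 m[φ0→X5] = [F, T, T, F]
r2 m[φ0→X11] = [T, T, T, T]
r2 m[φ1→X5] = [T, T, T, T]
r2 m[φ1→X2] = [T, T, T, T]
r2 m[φ2→X1] = [T, T, T, T]
r2 m[φ2→X11] = [T, T, T, T]
r2 m[φ3→X5] = [T, T, T, T]
r2 m[φ3→X12] = [T, T, F, T]
r2 m[φ4→X5] = [T, T, T, T]
r2 m[φ4→X2] = [T, F, T, T]
r2 m[φ5→X11] = [T, T, T, T]
r2 m[φ5→X2] = [T, T, T, T]
r2 m[φ6→X1] = [T, T, T, T]
r2 m[φ6→X11] = [T, T, T, T]
r2 m[φ7→X1] = [T, T, T, T]
r2 m[φ7→X2] = [T, T, T, T]
r2 m[X5→φ0] = [T, T, T, T]
r2 m[X5→φ1] = [F, T, T, F]
r2 m[X5→φ3] = [F, T, T, F]
r2 m[X5→φ4] = [F, T, T, F]
r2 m[X1→φ2] = [T, T, T, T]
r2 m[X1→φ6] = [T, T, T, T]
r2 m[X1→φ7] = [T, T, T, T]
r2 m[X11→φ0] = [T, T, T, T]
r2 m[X11→φ2] = [T, T, T, T]
r2 m[X11→φ5] = [T, T, T, T]
r2 m[X11→φ6] = [T, T, T, T]
r2 m[X2→φ1] = [T, F, T, T]
r2 m[X2→φ4] = [T, T, T, T]
r2 m[X2→φ5] = [T, F, T, T]
r2 m[X2→φ7] = [T, F, T, T]
r2 m[X12→φ3] = [T, T, T, T]
r3 m[φ0→X5] = [F, T, T, F]
r3 m[φ0→X11] = [T, T, T, T]
r3 m[φ1→X5] = [T, T, T, T]
r3 m[φ1→X2] = [T, F, T, F]
r3 m[φ2→X1] = [T, T, T, T]
r3 m[φ2→X11] = [T, T, T, T]
r3 m[φ3→X5] = [T, T, T, T]
r3 m[φ3→X12] = [F, T, F, T]
r3 m[φ4→X5] = [T, T, T, T]
r3 m[φ4→X2] = [T, F, T, T]
r3 m[φ5→X11] = [T, T, T, T]
r3 m[φ5→X2] = [T, T, T, T]
r3 m[φ6→X1] = [T, T, T, T]
r3 m[φ6→X11] = [T, T, T, T]
r3 m[φ7→X1] = [T, T, T, T]
r3 m[φ7→X2] = [T, T, T, T]
r3 m[X5→φ0] = [T, T, T, T]
r3 m[X5→φ1] = [F, T, T, F]
r3 m[X5→φ3] = [F, T, T, F]
r3 m[X5→φ4] = [F, T, T, F]
r3 m[X1→φ2] = [T, T, T, T]
r3 m[X1→φ6] = [T, T, T, T]
r3 m[X1→φ7] = [T, T, T, T]
r3 m[X11→φ0] = [T, T, T, T]
r3 m[X11→φ2] = [T, T, T, T]
r3 m[X11→φ5] = [T, T, T, T]
r3 m[X11→φ6] = [T, T, T, T]
r3 m[X2→φ1] = [T, F, T, T]
r3 m[X2→φ4] = [T, T, T, T]
r3 m[X2→φ5] = [T, F, T, T]
r3 m[X2→φ7] = [T, F, T, T]
r3 m[X12→φ3] = [T, T, T, T]
no fixed point within 3 rounds

NOT CONVERGED within 3 rounds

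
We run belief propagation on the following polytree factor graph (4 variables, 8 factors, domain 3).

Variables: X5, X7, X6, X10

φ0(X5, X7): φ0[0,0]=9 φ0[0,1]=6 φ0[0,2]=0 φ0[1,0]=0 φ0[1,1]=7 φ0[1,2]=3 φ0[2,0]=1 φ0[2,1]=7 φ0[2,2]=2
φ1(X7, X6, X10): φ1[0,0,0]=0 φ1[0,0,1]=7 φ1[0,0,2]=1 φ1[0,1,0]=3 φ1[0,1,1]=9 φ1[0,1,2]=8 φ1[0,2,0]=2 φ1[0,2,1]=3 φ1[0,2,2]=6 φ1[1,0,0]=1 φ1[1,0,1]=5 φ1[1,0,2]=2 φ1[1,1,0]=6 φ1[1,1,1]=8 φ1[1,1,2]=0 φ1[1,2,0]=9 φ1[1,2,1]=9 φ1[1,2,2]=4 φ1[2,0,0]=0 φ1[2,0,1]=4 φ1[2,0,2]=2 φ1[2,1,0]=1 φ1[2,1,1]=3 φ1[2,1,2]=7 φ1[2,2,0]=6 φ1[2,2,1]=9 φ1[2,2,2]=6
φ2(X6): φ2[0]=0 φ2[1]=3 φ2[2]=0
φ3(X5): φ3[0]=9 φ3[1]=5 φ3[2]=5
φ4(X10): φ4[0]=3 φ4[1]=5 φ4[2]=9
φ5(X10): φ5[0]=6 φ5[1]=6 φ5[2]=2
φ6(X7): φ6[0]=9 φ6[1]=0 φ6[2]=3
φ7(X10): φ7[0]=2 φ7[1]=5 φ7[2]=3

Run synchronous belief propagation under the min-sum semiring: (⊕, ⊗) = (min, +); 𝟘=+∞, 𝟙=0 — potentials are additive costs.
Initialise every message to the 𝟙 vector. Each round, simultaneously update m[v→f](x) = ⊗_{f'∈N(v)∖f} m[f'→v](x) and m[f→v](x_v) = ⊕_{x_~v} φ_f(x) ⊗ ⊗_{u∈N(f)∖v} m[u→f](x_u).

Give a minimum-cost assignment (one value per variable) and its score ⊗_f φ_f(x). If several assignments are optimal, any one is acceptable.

assignment: (X5=2, X7=2, X6=0, X10=0); score = 21

init: all messages = 𝟙 over 3 values
r1 m[φ0→X5] = [0, 0, 1]
r1 m[φ0→X7] = [0, 6, 0]
r1 m[φ1→X7] = [0, 0, 0]
r1 m[φ1→X6] = [0, 0, 2]
r1 m[φ1→X10] = [0, 3, 0]
r1 m[φ2→X6] = [0, 3, 0]
r1 m[φ3→X5] = [9, 5, 5]
r1 m[φ4→X10] = [3, 5, 9]
r1 m[φ5→X10] = [6, 6, 2]
r1 m[φ6→X7] = [9, 0, 3]
r1 m[φ7→X10] = [2, 5, 3]
r1 m[X5→φ0] = [0, 0, 0]
r1 m[X5→φ3] = [0, 0, 0]
r1 m[X7→φ0] = [0, 0, 0]
r1 m[X7→φ1] = [0, 0, 0]
r1 m[X7→φ6] = [0, 0, 0]
r1 m[X6→φ1] = [0, 0, 0]
r1 m[X6→φ2] = [0, 0, 0]
r1 m[X10→φ1] = [0, 0, 0]
r1 m[X10→φ4] = [0, 0, 0]
r1 m[X10→φ5] = [0, 0, 0]
r1 m[X10→φ7] = [0, 0, 0]
r2 m[φ0→X5] = [0, 0, 1]
r2 m[φ0→X7] = [0, 6, 0]
r2 m[φ1→X7] = [0, 0, 0]
r2 m[φ1→X6] = [0, 0, 2]
r2 m[φ1→X10] = [0, 3, 0]
r2 m[φ2→X6] = [0, 3, 0]
r2 m[φ3→X5] = [9, 5, 5]
r2 m[φ4→X10] = [3, 5, 9]
r2 m[φ5→X10] = [6, 6, 2]
r2 m[φ6→X7] = [9, 0, 3]
r2 m[φ7→X10] = [2, 5, 3]
r2 m[X5→φ0] = [9, 5, 5]
r2 m[X5→φ3] = [0, 0, 1]
r2 m[X7→φ0] = [9, 0, 3]
r2 m[X7→φ1] = [9, 6, 3]
r2 m[X7→φ6] = [0, 6, 0]
r2 m[X6→φ1] = [0, 3, 0]
r2 m[X6→φ2] = [0, 0, 2]
r2 m[X10→φ1] = [11, 16, 14]
r2 m[X10→φ4] = [8, 14, 5]
r2 m[X10→φ5] = [5, 13, 12]
r2 m[X10→φ7] = [9, 14, 11]
r3 m[φ0→X5] = [3, 6, 5]
r3 m[φ0→X7] = [5, 12, 7]
r3 m[φ1→X7] = [11, 12, 11]
r3 m[φ1→X6] = [14, 15, 20]
r3 m[φ1→X10] = [3, 7, 5]
r3 m[φ2→X6] = [0, 3, 0]
r3 m[φ3→X5] = [9, 5, 5]
r3 m[φ4→X10] = [3, 5, 9]
r3 m[φ5→X10] = [6, 6, 2]
r3 m[φ6→X7] = [9, 0, 3]
r3 m[φ7→X10] = [2, 5, 3]
r3 m[X5→φ0] = [9, 5, 5]
r3 m[X5→φ3] = [0, 0, 1]
r3 m[X7→φ0] = [9, 0, 3]
r3 m[X7→φ1] = [9, 6, 3]
r3 m[X7→φ6] = [0, 6, 0]
r3 m[X6→φ1] = [0, 3, 0]
r3 m[X6→φ2] = [0, 0, 2]
r3 m[X10→φ1] = [11, 16, 14]
r3 m[X10→φ4] = [8, 14, 5]
r3 m[X10→φ5] = [5, 13, 12]
r3 m[X10→φ7] = [9, 14, 11]
r4 m[φ0→X5] = [3, 6, 5]
r4 m[φ0→X7] = [5, 12, 7]
r4 m[φ1→X7] = [11, 12, 11]
r4 m[φ1→X6] = [14, 15, 20]
r4 m[φ1→X10] = [3, 7, 5]
r4 m[φ2→X6] = [0, 3, 0]
r4 m[φ3→X5] = [9, 5, 5]
r4 m[φ4→X10] = [3, 5, 9]
r4 m[φ5→X10] = [6, 6, 2]
r4 m[φ6→X7] = [9, 0, 3]
r4 m[φ7→X10] = [2, 5, 3]
r4 m[X5→φ0] = [9, 5, 5]
r4 m[X5→φ3] = [3, 6, 5]
r4 m[X7→φ0] = [20, 12, 14]
r4 m[X7→φ1] = [14, 12, 10]
r4 m[X7→φ6] = [16, 24, 18]
r4 m[X6→φ1] = [0, 3, 0]
r4 m[X6→φ2] = [14, 15, 20]
r4 m[X10→φ1] = [11, 16, 14]
r4 m[X10→φ4] = [11, 18, 10]
r4 m[X10→φ5] = [8, 17, 17]
r4 m[X10→φ7] = [12, 18, 16]
r5 m[φ0→X5] = [14, 17, 16]
r5 m[φ0→X7] = [5, 12, 7]
r5 m[φ1→X7] = [11, 12, 11]
r5 m[φ1→X6] = [21, 22, 27]
r5 m[φ1→X10] = [10, 14, 12]
r5 m[φ2→X6] = [0, 3, 0]
r5 m[φ3→X5] = [9, 5, 5]
r5 m[φ4→X10] = [3, 5, 9]
r5 m[φ5→X10] = [6, 6, 2]
r5 m[φ6→X7] = [9, 0, 3]
r5 m[φ7→X10] = [2, 5, 3]
r5 m[X5→φ0] = [9, 5, 5]
r5 m[X5→φ3] = [3, 6, 5]
r5 m[X7→φ0] = [20, 12, 14]
r5 m[X7→φ1] = [14, 12, 10]
r5 m[X7→φ6] = [16, 24, 18]
r5 m[X6→φ1] = [0, 3, 0]
r5 m[X6→φ2] = [14, 15, 20]
r5 m[X10→φ1] = [11, 16, 14]
r5 m[X10→φ4] = [11, 18, 10]
r5 m[X10→φ5] = [8, 17, 17]
r5 m[X10→φ7] = [12, 18, 16]
r6 m[φ0→X5] = [14, 17, 16]
r6 m[φ0→X7] = [5, 12, 7]
r6 m[φ1→X7] = [11, 12, 11]
r6 m[φ1→X6] = [21, 22, 27]
r6 m[φ1→X10] = [10, 14, 12]
r6 m[φ2→X6] = [0, 3, 0]
r6 m[φ3→X5] = [9, 5, 5]
r6 m[φ4→X10] = [3, 5, 9]
r6 m[φ5→X10] = [6, 6, 2]
r6 m[φ6→X7] = [9, 0, 3]
r6 m[φ7→X10] = [2, 5, 3]
r6 m[X5→φ0] = [9, 5, 5]
r6 m[X5→φ3] = [14, 17, 16]
r6 m[X7→φ0] = [20, 12, 14]
r6 m[X7→φ1] = [14, 12, 10]
r6 m[X7→φ6] = [16, 24, 18]
r6 m[X6→φ1] = [0, 3, 0]
r6 m[X6→φ2] = [21, 22, 27]
r6 m[X10→φ1] = [11, 16, 14]
r6 m[X10→φ4] = [18, 25, 17]
r6 m[X10→φ5] = [15, 24, 24]
r6 m[X10→φ7] = [19, 25, 23]
r7 m[φ0→X5] = [14, 17, 16]
r7 m[φ0→X7] = [5, 12, 7]
r7 m[φ1→X7] = [11, 12, 11]
r7 m[φ1→X6] = [21, 22, 27]
r7 m[φ1→X10] = [10, 14, 12]
r7 m[φ2→X6] = [0, 3, 0]
r7 m[φ3→X5] = [9, 5, 5]
r7 m[φ4→X10] = [3, 5, 9]
r7 m[φ5→X10] = [6, 6, 2]
r7 m[φ6→X7] = [9, 0, 3]
r7 m[φ7→X10] = [2, 5, 3]
r7 m[X5→φ0] = [9, 5, 5]
r7 m[X5→φ3] = [14, 17, 16]
r7 m[X7→φ0] = [20, 12, 14]
r7 m[X7→φ1] = [14, 12, 10]
r7 m[X7→φ6] = [16, 24, 18]
r7 m[X6→φ1] = [0, 3, 0]
r7 m[X6→φ2] = [21, 22, 27]
r7 m[X10→φ1] = [11, 16, 14]
r7 m[X10→φ4] = [18, 25, 17]
r7 m[X10→φ5] = [15, 24, 24]
r7 m[X10→φ7] = [19, 25, 23]
fixed point reached at round 7
traceback from X5: (X5=2, X7=2, X6=0, X10=0), score=21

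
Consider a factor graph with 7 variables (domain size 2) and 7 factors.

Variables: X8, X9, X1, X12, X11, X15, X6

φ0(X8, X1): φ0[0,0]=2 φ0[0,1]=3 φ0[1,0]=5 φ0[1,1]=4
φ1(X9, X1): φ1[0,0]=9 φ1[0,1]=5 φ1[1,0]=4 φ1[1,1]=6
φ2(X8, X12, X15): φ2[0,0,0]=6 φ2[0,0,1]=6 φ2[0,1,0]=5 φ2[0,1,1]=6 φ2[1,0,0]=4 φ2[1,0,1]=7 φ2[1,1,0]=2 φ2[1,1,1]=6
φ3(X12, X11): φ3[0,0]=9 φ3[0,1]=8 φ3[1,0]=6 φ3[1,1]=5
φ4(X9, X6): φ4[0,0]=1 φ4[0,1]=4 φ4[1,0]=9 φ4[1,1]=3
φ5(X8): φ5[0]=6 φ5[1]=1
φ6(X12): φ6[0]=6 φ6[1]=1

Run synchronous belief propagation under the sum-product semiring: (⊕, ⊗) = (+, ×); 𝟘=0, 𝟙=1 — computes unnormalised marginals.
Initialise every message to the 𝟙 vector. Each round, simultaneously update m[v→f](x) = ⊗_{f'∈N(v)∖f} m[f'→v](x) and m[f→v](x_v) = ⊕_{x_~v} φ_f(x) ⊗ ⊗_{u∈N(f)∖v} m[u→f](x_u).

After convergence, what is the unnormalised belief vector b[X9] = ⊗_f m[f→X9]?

init: all messages = 𝟙 over 2 values
r1 m[φ0→X8] = [5, 9]
r1 m[φ0→X1] = [7, 7]
r1 m[φ1→X9] = [14, 10]
r1 m[φ1→X1] = [13, 11]
r1 m[φ2→X8] = [23, 19]
r1 m[φ2→X12] = [23, 19]
r1 m[φ2→X15] = [17, 25]
r1 m[φ3→X12] = [17, 11]
r1 m[φ3→X11] = [15, 13]
r1 m[φ4→X9] = [5, 12]
r1 m[φ4→X6] = [10, 7]
r1 m[φ5→X8] = [6, 1]
r1 m[φ6→X12] = [6, 1]
r1 m[X8→φ0] = [1, 1]
r1 m[X8→φ2] = [1, 1]
r1 m[X8→φ5] = [1, 1]
r1 m[X9→φ1] = [1, 1]
r1 m[X9→φ4] = [1, 1]
r1 m[X1→φ0] = [1, 1]
r1 m[X1→φ1] = [1, 1]
r1 m[X12→φ2] = [1, 1]
r1 m[X12→φ3] = [1, 1]
r1 m[X12→φ6] = [1, 1]
r1 m[X11→φ3] = [1, 1]
r1 m[X15→φ2] = [1, 1]
r1 m[X6→φ4] = [1, 1]
r2 m[φ0→X8] = [5, 9]
r2 m[φ0→X1] = [7, 7]
r2 m[φ1→X9] = [14, 10]
r2 m[φ1→X1] = [13, 11]
r2 m[φ2→X8] = [23, 19]
r2 m[φ2→X12] = [23, 19]
r2 m[φ2→X15] = [17, 25]
r2 m[φ3→X12] = [17, 11]
r2 m[φ3→X11] = [15, 13]
r2 m[φ4→X9] = [5, 12]
r2 m[φ4→X6] = [10, 7]
r2 m[φ5→X8] = [6, 1]
r2 m[φ6→X12] = [6, 1]
r2 m[X8→φ0] = [138, 19]
r2 m[X8→φ2] = [30, 9]
r2 m[X8→φ5] = [115, 171]
r2 m[X9→φ1] = [5, 12]
r2 m[X9→φ4] = [14, 10]
r2 m[X1→φ0] = [13, 11]
r2 m[X1→φ1] = [7, 7]
r2 m[X12→φ2] = [102, 11]
r2 m[X12→φ3] = [138, 19]
r2 m[X12→φ6] = [391, 209]
r2 m[X11→φ3] = [1, 1]
r2 m[X15→φ2] = [1, 1]
r2 m[X6→φ4] = [1, 1]
r3 m[φ0→X8] = [59, 109]
r3 m[φ0→X1] = [371, 490]
r3 m[φ1→X9] = [98, 70]
r3 m[φ1→X1] = [93, 97]
r3 m[φ2→X8] = [1345, 1210]
r3 m[φ2→X12] = [459, 402]
r3 m[φ2→X15] = [23880, 27360]
r3 m[φ3→X12] = [17, 11]
r3 m[φ3→X11] = [1356, 1199]
r3 m[φ4→X9] = [5, 12]
r3 m[φ4→X6] = [104, 86]
r3 m[φ5→X8] = [6, 1]
r3 m[φ6→X12] = [6, 1]
r3 m[X8→φ0] = [138, 19]
r3 m[X8→φ2] = [30, 9]
r3 m[X8→φ5] = [115, 171]
r3 m[X9→φ1] = [5, 12]
r3 m[X9→φ4] = [14, 10]
r3 m[X1→φ0] = [13, 11]
r3 m[X1→φ1] = [7, 7]
r3 m[X12→φ2] = [102, 11]
r3 m[X12→φ3] = [138, 19]
r3 m[X12→φ6] = [391, 209]
r3 m[X11→φ3] = [1, 1]
r3 m[X15→φ2] = [1, 1]
r3 m[X6→φ4] = [1, 1]
r4 m[φ0→X8] = [59, 109]
r4 m[φ0→X1] = [371, 490]
r4 m[φ1→X9] = [98, 70]
r4 m[φ1→X1] = [93, 97]
r4 m[φ2→X8] = [1345, 1210]
r4 m[φ2→X12] = [459, 402]
r4 m[φ2→X15] = [23880, 27360]
r4 m[φ3→X12] = [17, 11]
r4 m[φ3→X11] = [1356, 1199]
r4 m[φ4→X9] = [5, 12]
r4 m[φ4→X6] = [104, 86]
r4 m[φ5→X8] = [6, 1]
r4 m[φ6→X12] = [6, 1]
r4 m[X8→φ0] = [8070, 1210]
r4 m[X8→φ2] = [354, 109]
r4 m[X8→φ5] = [79355, 131890]
r4 m[X9→φ1] = [5, 12]
r4 m[X9→φ4] = [98, 70]
r4 m[X1→φ0] = [93, 97]
r4 m[X1→φ1] = [371, 490]
r4 m[X12→φ2] = [102, 11]
r4 m[X12→φ3] = [2754, 402]
r4 m[X12→φ6] = [7803, 4422]
r4 m[X11→φ3] = [1, 1]
r4 m[X15→φ2] = [1, 1]
r4 m[X6→φ4] = [1, 1]
r5 m[φ0→X8] = [477, 853]
r5 m[φ0→X1] = [22190, 29050]
r5 m[φ1→X9] = [5789, 4424]
r5 m[φ1→X1] = [93, 97]
r5 m[φ2→X8] = [1345, 1210]
r5 m[φ2→X12] = [5447, 4766]
r5 m[φ2→X15] = [282988, 325032]
r5 m[φ3→X12] = [17, 11]
r5 m[φ3→X11] = [27198, 24042]
r5 m[φ4→X9] = [5, 12]
r5 m[φ4→X6] = [728, 602]
r5 m[φ5→X8] = [6, 1]
r5 m[φ6→X12] = [6, 1]
r5 m[X8→φ0] = [8070, 1210]
r5 m[X8→φ2] = [354, 109]
r5 m[X8→φ5] = [79355, 131890]
r5 m[X9→φ1] = [5, 12]
r5 m[X9→φ4] = [98, 70]
r5 m[X1→φ0] = [93, 97]
r5 m[X1→φ1] = [371, 490]
r5 m[X12→φ2] = [102, 11]
r5 m[X12→φ3] = [2754, 402]
r5 m[X12→φ6] = [7803, 4422]
r5 m[X11→φ3] = [1, 1]
r5 m[X15→φ2] = [1, 1]
r5 m[X6→φ4] = [1, 1]
r6 m[φ0→X8] = [477, 853]
r6 m[φ0→X1] = [22190, 29050]
r6 m[φ1→X9] = [5789, 4424]
r6 m[φ1→X1] = [93, 97]
r6 m[φ2→X8] = [1345, 1210]
r6 m[φ2→X12] = [5447, 4766]
r6 m[φ2→X15] = [282988, 325032]
r6 m[φ3→X12] = [17, 11]
r6 m[φ3→X11] = [27198, 24042]
r6 m[φ4→X9] = [5, 12]
r6 m[φ4→X6] = [728, 602]
r6 m[φ5→X8] = [6, 1]
r6 m[φ6→X12] = [6, 1]
r6 m[X8→φ0] = [8070, 1210]
r6 m[X8→φ2] = [2862, 853]
r6 m[X8→φ5] = [641565, 1032130]
r6 m[X9→φ1] = [5, 12]
r6 m[X9→φ4] = [5789, 4424]
r6 m[X1→φ0] = [93, 97]
r6 m[X1→φ1] = [22190, 29050]
r6 m[X12→φ2] = [102, 11]
r6 m[X12→φ3] = [32682, 4766]
r6 m[X12→φ6] = [92599, 52426]
r6 m[X11→φ3] = [1, 1]
r6 m[X15→φ2] = [1, 1]
r6 m[X6→φ4] = [1, 1]
r7 m[φ0→X8] = [477, 853]
r7 m[φ0→X1] = [22190, 29050]
r7 m[φ1→X9] = [344960, 263060]
r7 m[φ1→X1] = [93, 97]
r7 m[φ2→X8] = [1345, 1210]
r7 m[φ2→X12] = [43727, 38306]
r7 m[φ2→X15] = [2275744, 2605776]
r7 m[φ3→X12] = [17, 11]
r7 m[φ3→X11] = [322734, 285286]
r7 m[φ4→X9] = [5, 12]
r7 m[φ4→X6] = [45605, 36428]
r7 m[φ5→X8] = [6, 1]
r7 m[φ6→X12] = [6, 1]
r7 m[X8→φ0] = [8070, 1210]
r7 m[X8→φ2] = [2862, 853]
r7 m[X8→φ5] = [641565, 1032130]
r7 m[X9→φ1] = [5, 12]
r7 m[X9→φ4] = [5789, 4424]
r7 m[X1→φ0] = [93, 97]
r7 m[X1→φ1] = [22190, 29050]
r7 m[X12→φ2] = [102, 11]
r7 m[X12→φ3] = [32682, 4766]
r7 m[X12→φ6] = [92599, 52426]
r7 m[X11→φ3] = [1, 1]
r7 m[X15→φ2] = [1, 1]
r7 m[X6→φ4] = [1, 1]
r8 m[φ0→X8] = [477, 853]
r8 m[φ0→X1] = [22190, 29050]
r8 m[φ1→X9] = [344960, 263060]
r8 m[φ1→X1] = [93, 97]
r8 m[φ2→X8] = [1345, 1210]
r8 m[φ2→X12] = [43727, 38306]
r8 m[φ2→X15] = [2275744, 2605776]
r8 m[φ3→X12] = [17, 11]
r8 m[φ3→X11] = [322734, 285286]
r8 m[φ4→X9] = [5, 12]
r8 m[φ4→X6] = [45605, 36428]
r8 m[φ5→X8] = [6, 1]
r8 m[φ6→X12] = [6, 1]
r8 m[X8→φ0] = [8070, 1210]
r8 m[X8→φ2] = [2862, 853]
r8 m[X8→φ5] = [641565, 1032130]
r8 m[X9→φ1] = [5, 12]
r8 m[X9→φ4] = [344960, 263060]
r8 m[X1→φ0] = [93, 97]
r8 m[X1→φ1] = [22190, 29050]
r8 m[X12→φ2] = [102, 11]
r8 m[X12→φ3] = [262362, 38306]
r8 m[X12→φ6] = [743359, 421366]
r8 m[X11→φ3] = [1, 1]
r8 m[X15→φ2] = [1, 1]
r8 m[X6→φ4] = [1, 1]
r9 m[φ0→X8] = [477, 853]
r9 m[φ0→X1] = [22190, 29050]
r9 m[φ1→X9] = [344960, 263060]
r9 m[φ1→X1] = [93, 97]
r9 m[φ2→X8] = [1345, 1210]
r9 m[φ2→X12] = [43727, 38306]
r9 m[φ2→X15] = [2275744, 2605776]
r9 m[φ3→X12] = [17, 11]
r9 m[φ3→X11] = [2591094, 2290426]
r9 m[φ4→X9] = [5, 12]
r9 m[φ4→X6] = [2712500, 2169020]
r9 m[φ5→X8] = [6, 1]
r9 m[φ6→X12] = [6, 1]
r9 m[X8→φ0] = [8070, 1210]
r9 m[X8→φ2] = [2862, 853]
r9 m[X8→φ5] = [641565, 1032130]
r9 m[X9→φ1] = [5, 12]
r9 m[X9→φ4] = [344960, 263060]
r9 m[X1→φ0] = [93, 97]
r9 m[X1→φ1] = [22190, 29050]
r9 m[X12→φ2] = [102, 11]
r9 m[X12→φ3] = [262362, 38306]
r9 m[X12→φ6] = [743359, 421366]
r9 m[X11→φ3] = [1, 1]
r9 m[X15→φ2] = [1, 1]
r9 m[X6→φ4] = [1, 1]
r10 m[φ0→X8] = [477, 853]
r10 m[φ0→X1] = [22190, 29050]
r10 m[φ1→X9] = [344960, 263060]
r10 m[φ1→X1] = [93, 97]
r10 m[φ2→X8] = [1345, 1210]
r10 m[φ2→X12] = [43727, 38306]
r10 m[φ2→X15] = [2275744, 2605776]
r10 m[φ3→X12] = [17, 11]
r10 m[φ3→X11] = [2591094, 2290426]
r10 m[φ4→X9] = [5, 12]
r10 m[φ4→X6] = [2712500, 2169020]
r10 m[φ5→X8] = [6, 1]
r10 m[φ6→X12] = [6, 1]
r10 m[X8→φ0] = [8070, 1210]
r10 m[X8→φ2] = [2862, 853]
r10 m[X8→φ5] = [641565, 1032130]
r10 m[X9→φ1] = [5, 12]
r10 m[X9→φ4] = [344960, 263060]
r10 m[X1→φ0] = [93, 97]
r10 m[X1→φ1] = [22190, 29050]
r10 m[X12→φ2] = [102, 11]
r10 m[X12→φ3] = [262362, 38306]
r10 m[X12→φ6] = [743359, 421366]
r10 m[X11→φ3] = [1, 1]
r10 m[X15→φ2] = [1, 1]
r10 m[X6→φ4] = [1, 1]
fixed point reached at round 10
b[X9] = ⊗ incoming = [1724800, 3156720]

b[X9] = [1724800, 3156720]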